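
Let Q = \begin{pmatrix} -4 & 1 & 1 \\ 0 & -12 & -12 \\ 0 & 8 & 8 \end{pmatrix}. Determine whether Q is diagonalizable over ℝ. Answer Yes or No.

Characteristic polynomial: p(s) = s^3 + 8s^2 + 16s = s(s + 4)^2.
s = -4 has algebraic multiplicity 2; rank(Q + 4I) = 2, so geometric multiplicity = 1.
Geometric multiplicity < algebraic multiplicity, so Q is not diagonalizable.

No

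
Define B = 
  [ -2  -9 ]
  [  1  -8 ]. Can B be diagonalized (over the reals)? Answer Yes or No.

No

Characteristic polynomial: p(μ) = μ^2 + 10μ + 25 = (μ + 5)^2.
μ = -5 has algebraic multiplicity 2; rank(B + 5I) = 1, so geometric multiplicity = 1.
Geometric multiplicity < algebraic multiplicity, so B is not diagonalizable.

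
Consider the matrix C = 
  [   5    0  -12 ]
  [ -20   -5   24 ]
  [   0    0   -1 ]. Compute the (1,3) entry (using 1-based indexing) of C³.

Characteristic polynomial: t^3 + t^2 - 25t - 25 = (t - 5)(t + 1)(t + 5), so the eigenvalues are -5, -1, 5.
t=5: eigenvector (-1, 2, 0).
t=-5: eigenvector (0, -1, 0).
t=-1: eigenvector (2, -4, 1).
P = [[-1, 0, 2], [2, -1, -4], [0, 0, 1]], D = diag(5, -5, -1), P⁻¹ = [[-1, 0, 2], [-2, -1, 0], [0, 0, 1]].
C³ = P·diag(125, -125, -1)·P⁻¹ = [[125, 0, -252], [-500, -125, 504], [0, 0, -1]].
The requested entry is -252.

-252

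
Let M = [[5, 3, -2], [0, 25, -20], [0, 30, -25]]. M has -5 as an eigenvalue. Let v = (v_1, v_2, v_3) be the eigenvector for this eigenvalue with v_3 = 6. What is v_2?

M + 5I = [[10, 3, -2], [0, 30, -20], [0, 30, -20]].
Solving (M + 5I)v = 0 gives the eigenspace spanned by (0, 4, 6).
With v_3 = 6, v = (0, 4, 6), so v_2 = 4.

4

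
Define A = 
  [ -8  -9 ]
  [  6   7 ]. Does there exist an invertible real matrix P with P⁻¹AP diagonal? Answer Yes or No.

Yes

Characteristic polynomial: p(μ) = μ^2 + μ - 2 = (μ - 1)(μ + 2).
All 2 eigenvalues are distinct, so A is diagonalizable.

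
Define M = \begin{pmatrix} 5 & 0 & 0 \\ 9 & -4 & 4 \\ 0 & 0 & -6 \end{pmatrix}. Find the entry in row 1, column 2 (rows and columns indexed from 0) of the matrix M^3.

304

Characteristic polynomial: t^3 + 5t^2 - 26t - 120 = (t - 5)(t + 4)(t + 6), so the eigenvalues are -6, -4, 5.
t=-6: eigenvector (0, -2, 1).
t=-4: eigenvector (0, 1, 0).
t=5: eigenvector (1, 1, 0).
P = [[0, 0, 1], [-2, 1, 1], [1, 0, 0]], D = diag(-6, -4, 5), P⁻¹ = [[0, 0, 1], [-1, 1, 2], [1, 0, 0]].
M³ = P·diag(-216, -64, 125)·P⁻¹ = [[125, 0, 0], [189, -64, 304], [0, 0, -216]].
The requested entry is 304.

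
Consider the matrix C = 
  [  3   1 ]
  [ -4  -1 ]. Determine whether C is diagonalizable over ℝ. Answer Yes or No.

No

Characteristic polynomial: p(s) = s^2 - 2s + 1 = (s - 1)^2.
s = 1 has algebraic multiplicity 2; rank(C − 1I) = 1, so geometric multiplicity = 1.
Geometric multiplicity < algebraic multiplicity, so C is not diagonalizable.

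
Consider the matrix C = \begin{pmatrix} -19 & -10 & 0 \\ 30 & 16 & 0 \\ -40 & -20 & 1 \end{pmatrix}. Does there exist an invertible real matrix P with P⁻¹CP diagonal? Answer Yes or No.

Yes

Characteristic polynomial: p(μ) = μ^3 + 2μ^2 - 7μ + 4 = (μ - 1)^2(μ + 4).
μ = 1 has algebraic multiplicity 2; rank(C − 1I) = 1, so geometric multiplicity = 2.
Every eigenvalue has geometric = algebraic multiplicity, so C is diagonalizable.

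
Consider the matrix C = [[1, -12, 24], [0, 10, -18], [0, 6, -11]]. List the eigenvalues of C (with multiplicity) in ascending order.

-2, 1, 1

Characteristic polynomial: p(t) = t^3 - 3t + 2 = (t - 1)^2(t + 2).
Roots (with multiplicity): -2, 1, 1.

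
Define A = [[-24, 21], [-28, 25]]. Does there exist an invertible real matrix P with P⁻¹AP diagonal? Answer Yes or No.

Characteristic polynomial: p(s) = s^2 - s - 12 = (s - 4)(s + 3).
All 2 eigenvalues are distinct, so A is diagonalizable.

Yes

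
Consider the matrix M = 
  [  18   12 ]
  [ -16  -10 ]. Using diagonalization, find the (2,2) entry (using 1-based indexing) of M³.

-616

Characteristic polynomial: t^2 - 8t + 12 = (t - 6)(t - 2), so the eigenvalues are 2, 6.
t=2: eigenvector (-3, 4).
t=6: eigenvector (1, -1).
P = [[-3, 1], [4, -1]], D = diag(2, 6), P⁻¹ = [[1, 1], [4, 3]].
M³ = P·diag(8, 216)·P⁻¹ = [[840, 624], [-832, -616]].
The requested entry is -616.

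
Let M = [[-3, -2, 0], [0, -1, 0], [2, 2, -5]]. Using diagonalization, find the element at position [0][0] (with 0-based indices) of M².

Characteristic polynomial: t^3 + 9t^2 + 23t + 15 = (t + 1)(t + 3)(t + 5), so the eigenvalues are -5, -3, -1.
t=-3: eigenvector (1, 0, 1).
t=-5: eigenvector (0, 0, 1).
t=-1: eigenvector (-1, 1, 0).
P = [[1, 0, -1], [0, 0, 1], [1, 1, 0]], D = diag(-3, -5, -1), P⁻¹ = [[1, 1, 0], [-1, -1, 1], [0, 1, 0]].
M² = P·diag(9, 25, 1)·P⁻¹ = [[9, 8, 0], [0, 1, 0], [-16, -16, 25]].
The requested entry is 9.

9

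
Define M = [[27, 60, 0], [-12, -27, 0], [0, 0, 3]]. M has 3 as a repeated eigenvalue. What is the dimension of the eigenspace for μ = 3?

M − 3I = [[24, 60, 0], [-12, -30, 0], [0, 0, 0]].
This matrix has rank 1, so its null space has dimension 3 − 1 = 2.

2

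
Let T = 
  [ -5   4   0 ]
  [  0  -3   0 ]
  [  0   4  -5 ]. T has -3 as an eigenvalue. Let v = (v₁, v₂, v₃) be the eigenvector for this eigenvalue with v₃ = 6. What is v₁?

T + 3I = [[-2, 4, 0], [0, 0, 0], [0, 4, -2]].
Solving (T + 3I)v = 0 gives the eigenspace spanned by (6, 3, 6).
With v₃ = 6, v = (6, 3, 6), so v₁ = 6.

6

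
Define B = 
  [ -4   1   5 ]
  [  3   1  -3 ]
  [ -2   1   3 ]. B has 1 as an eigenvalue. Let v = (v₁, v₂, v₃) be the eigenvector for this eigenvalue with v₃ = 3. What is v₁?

3

B − 1I = [[-5, 1, 5], [3, 0, -3], [-2, 1, 2]].
Solving (B − 1I)v = 0 gives the eigenspace spanned by (3, 0, 3).
With v₃ = 3, v = (3, 0, 3), so v₁ = 3.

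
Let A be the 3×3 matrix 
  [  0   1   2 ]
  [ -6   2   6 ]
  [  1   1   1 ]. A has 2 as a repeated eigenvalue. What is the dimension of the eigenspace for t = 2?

A − 2I = [[-2, 1, 2], [-6, 0, 6], [1, 1, -1]].
This matrix has rank 2, so its null space has dimension 3 − 2 = 1.

1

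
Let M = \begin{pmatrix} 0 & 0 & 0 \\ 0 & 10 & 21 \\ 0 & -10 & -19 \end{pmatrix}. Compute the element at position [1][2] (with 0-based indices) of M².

Characteristic polynomial: r^3 + 9r^2 + 20r = r(r + 4)(r + 5), so the eigenvalues are -5, -4, 0.
r=-5: eigenvector (0, -7, 5).
r=-4: eigenvector (0, 3, -2).
r=0: eigenvector (1, 0, 0).
P = [[0, 0, 1], [-7, 3, 0], [5, -2, 0]], D = diag(-5, -4, 0), P⁻¹ = [[0, 2, 3], [0, 5, 7], [1, 0, 0]].
M² = P·diag(25, 16, 0)·P⁻¹ = [[0, 0, 0], [0, -110, -189], [0, 90, 151]].
The requested entry is -189.

-189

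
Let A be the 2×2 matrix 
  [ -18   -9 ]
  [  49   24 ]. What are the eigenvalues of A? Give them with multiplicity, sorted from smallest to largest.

Characteristic polynomial: p(λ) = λ^2 - 6λ + 9 = (λ - 3)^2.
Roots (with multiplicity): 3, 3.

3, 3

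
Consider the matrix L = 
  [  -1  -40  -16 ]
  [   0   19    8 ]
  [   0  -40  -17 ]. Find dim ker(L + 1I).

L + 1I = [[0, -40, -16], [0, 20, 8], [0, -40, -16]].
This matrix has rank 1, so its null space has dimension 3 − 1 = 2.

2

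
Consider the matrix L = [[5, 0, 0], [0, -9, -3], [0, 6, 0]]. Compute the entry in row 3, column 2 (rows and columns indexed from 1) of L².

-54

Characteristic polynomial: t^3 + 4t^2 - 27t - 90 = (t - 5)(t + 3)(t + 6), so the eigenvalues are -6, -3, 5.
t=-3: eigenvector (0, 1, -2).
t=5: eigenvector (1, 0, 0).
t=-6: eigenvector (0, 1, -1).
P = [[0, 1, 0], [1, 0, 1], [-2, 0, -1]], D = diag(-3, 5, -6), P⁻¹ = [[0, -1, -1], [1, 0, 0], [0, 2, 1]].
L² = P·diag(9, 25, 36)·P⁻¹ = [[25, 0, 0], [0, 63, 27], [0, -54, -18]].
The requested entry is -54.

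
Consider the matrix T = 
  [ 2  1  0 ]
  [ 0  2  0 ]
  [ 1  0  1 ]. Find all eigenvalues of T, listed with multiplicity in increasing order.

Characteristic polynomial: p(s) = s^3 - 5s^2 + 8s - 4 = (s - 2)^2(s - 1).
Roots (with multiplicity): 1, 2, 2.

1, 2, 2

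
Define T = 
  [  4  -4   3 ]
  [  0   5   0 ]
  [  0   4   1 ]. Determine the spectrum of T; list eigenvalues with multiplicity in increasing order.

1, 4, 5

Characteristic polynomial: p(r) = r^3 - 10r^2 + 29r - 20 = (r - 5)(r - 4)(r - 1).
Roots (with multiplicity): 1, 4, 5.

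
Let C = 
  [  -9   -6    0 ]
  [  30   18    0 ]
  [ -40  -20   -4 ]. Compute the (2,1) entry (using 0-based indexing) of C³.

Characteristic polynomial: μ^3 - 5μ^2 - 18μ + 72 = (μ - 6)(μ - 3)(μ + 4), so the eigenvalues are -4, 3, 6.
μ=3: eigenvector (1, -2, 0).
μ=6: eigenvector (-2, 5, -2).
μ=-4: eigenvector (0, 0, 1).
P = [[1, -2, 0], [-2, 5, 0], [0, -2, 1]], D = diag(3, 6, -4), P⁻¹ = [[5, 2, 0], [2, 1, 0], [4, 2, 1]].
C³ = P·diag(27, 216, -64)·P⁻¹ = [[-729, -378, 0], [1890, 972, 0], [-1120, -560, -64]].
The requested entry is -560.

-560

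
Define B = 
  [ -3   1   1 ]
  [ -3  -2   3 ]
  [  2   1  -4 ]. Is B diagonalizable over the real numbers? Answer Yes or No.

Characteristic polynomial: p(r) = r^3 + 9r^2 + 24r + 20 = (r + 2)^2(r + 5).
r = -2 has algebraic multiplicity 2; rank(B + 2I) = 2, so geometric multiplicity = 1.
Geometric multiplicity < algebraic multiplicity, so B is not diagonalizable.

No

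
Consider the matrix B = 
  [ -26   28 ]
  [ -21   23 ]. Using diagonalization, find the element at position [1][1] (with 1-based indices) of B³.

Characteristic polynomial: r^2 + 3r - 10 = (r - 2)(r + 5), so the eigenvalues are -5, 2.
r=-5: eigenvector (4, 3).
r=2: eigenvector (1, 1).
P = [[4, 1], [3, 1]], D = diag(-5, 2), P⁻¹ = [[1, -1], [-3, 4]].
B³ = P·diag(-125, 8)·P⁻¹ = [[-524, 532], [-399, 407]].
The requested entry is -524.

-524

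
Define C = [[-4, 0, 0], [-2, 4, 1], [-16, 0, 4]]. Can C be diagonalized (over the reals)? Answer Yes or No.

No

Characteristic polynomial: p(μ) = μ^3 - 4μ^2 - 16μ + 64 = (μ - 4)^2(μ + 4).
μ = 4 has algebraic multiplicity 2; rank(C − 4I) = 2, so geometric multiplicity = 1.
Geometric multiplicity < algebraic multiplicity, so C is not diagonalizable.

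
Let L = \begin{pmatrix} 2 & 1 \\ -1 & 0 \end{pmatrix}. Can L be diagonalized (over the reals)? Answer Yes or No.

Characteristic polynomial: p(λ) = λ^2 - 2λ + 1 = (λ - 1)^2.
λ = 1 has algebraic multiplicity 2; rank(L − 1I) = 1, so geometric multiplicity = 1.
Geometric multiplicity < algebraic multiplicity, so L is not diagonalizable.

No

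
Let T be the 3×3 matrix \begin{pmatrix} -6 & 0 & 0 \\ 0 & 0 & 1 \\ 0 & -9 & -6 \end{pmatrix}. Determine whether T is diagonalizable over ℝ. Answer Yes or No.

No

Characteristic polynomial: p(s) = s^3 + 12s^2 + 45s + 54 = (s + 3)^2(s + 6).
s = -3 has algebraic multiplicity 2; rank(T + 3I) = 2, so geometric multiplicity = 1.
Geometric multiplicity < algebraic multiplicity, so T is not diagonalizable.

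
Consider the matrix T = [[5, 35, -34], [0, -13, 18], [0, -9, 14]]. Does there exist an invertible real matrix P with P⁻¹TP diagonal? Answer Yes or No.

Characteristic polynomial: p(s) = s^3 - 6s^2 - 15s + 100 = (s - 5)^2(s + 4).
s = 5 has algebraic multiplicity 2; rank(T − 5I) = 2, so geometric multiplicity = 1.
Geometric multiplicity < algebraic multiplicity, so T is not diagonalizable.

No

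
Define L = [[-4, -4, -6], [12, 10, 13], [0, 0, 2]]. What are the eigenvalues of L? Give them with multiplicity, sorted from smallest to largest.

2, 2, 4

Characteristic polynomial: p(μ) = μ^3 - 8μ^2 + 20μ - 16 = (μ - 4)(μ - 2)^2.
Roots (with multiplicity): 2, 2, 4.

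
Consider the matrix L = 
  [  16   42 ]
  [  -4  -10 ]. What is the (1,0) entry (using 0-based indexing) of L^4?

-480

Characteristic polynomial: μ^2 - 6μ + 8 = (μ - 4)(μ - 2), so the eigenvalues are 2, 4.
μ=4: eigenvector (7, -2).
μ=2: eigenvector (-3, 1).
P = [[7, -3], [-2, 1]], D = diag(4, 2), P⁻¹ = [[1, 3], [2, 7]].
L⁴ = P·diag(256, 16)·P⁻¹ = [[1696, 5040], [-480, -1424]].
The requested entry is -480.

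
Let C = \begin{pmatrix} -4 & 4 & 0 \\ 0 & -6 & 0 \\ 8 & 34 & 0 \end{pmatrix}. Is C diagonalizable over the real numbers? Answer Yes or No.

Yes

Characteristic polynomial: p(μ) = μ^3 + 10μ^2 + 24μ = μ(μ + 4)(μ + 6).
All 3 eigenvalues are distinct, so C is diagonalizable.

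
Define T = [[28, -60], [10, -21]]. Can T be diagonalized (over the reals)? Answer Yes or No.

Yes

Characteristic polynomial: p(μ) = μ^2 - 7μ + 12 = (μ - 4)(μ - 3).
All 2 eigenvalues are distinct, so T is diagonalizable.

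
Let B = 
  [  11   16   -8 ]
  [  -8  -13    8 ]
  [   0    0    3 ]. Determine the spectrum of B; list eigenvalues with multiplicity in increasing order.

-5, 3, 3

Characteristic polynomial: p(t) = t^3 - t^2 - 21t + 45 = (t - 3)^2(t + 5).
Roots (with multiplicity): -5, 3, 3.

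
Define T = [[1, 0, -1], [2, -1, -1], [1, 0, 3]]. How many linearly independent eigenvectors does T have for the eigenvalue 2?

1

T − 2I = [[-1, 0, -1], [2, -3, -1], [1, 0, 1]].
This matrix has rank 2, so its null space has dimension 3 − 2 = 1.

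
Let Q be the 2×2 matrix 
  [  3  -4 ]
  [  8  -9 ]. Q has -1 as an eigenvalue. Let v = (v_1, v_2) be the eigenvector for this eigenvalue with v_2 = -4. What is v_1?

Q + 1I = [[4, -4], [8, -8]].
Solving (Q + 1I)v = 0 gives the eigenspace spanned by (-4, -4).
With v_2 = -4, v = (-4, -4), so v_1 = -4.

-4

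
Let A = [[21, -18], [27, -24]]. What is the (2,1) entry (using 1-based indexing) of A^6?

Characteristic polynomial: μ^2 + 3μ - 18 = (μ - 3)(μ + 6), so the eigenvalues are -6, 3.
μ=3: eigenvector (1, 1).
μ=-6: eigenvector (-2, -3).
P = [[1, -2], [1, -3]], D = diag(3, -6), P⁻¹ = [[3, -2], [1, -1]].
A⁶ = P·diag(729, 46656)·P⁻¹ = [[-91125, 91854], [-137781, 138510]].
The requested entry is -137781.

-137781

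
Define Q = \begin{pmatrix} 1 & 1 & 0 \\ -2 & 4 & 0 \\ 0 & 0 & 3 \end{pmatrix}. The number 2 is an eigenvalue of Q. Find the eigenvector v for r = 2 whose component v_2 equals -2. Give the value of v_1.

-2

Q − 2I = [[-1, 1, 0], [-2, 2, 0], [0, 0, 1]].
Solving (Q − 2I)v = 0 gives the eigenspace spanned by (-2, -2, 0).
With v_2 = -2, v = (-2, -2, 0), so v_1 = -2.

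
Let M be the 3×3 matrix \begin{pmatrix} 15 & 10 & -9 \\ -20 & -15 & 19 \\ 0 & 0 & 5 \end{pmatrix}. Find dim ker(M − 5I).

M − 5I = [[10, 10, -9], [-20, -20, 19], [0, 0, 0]].
This matrix has rank 2, so its null space has dimension 3 − 2 = 1.

1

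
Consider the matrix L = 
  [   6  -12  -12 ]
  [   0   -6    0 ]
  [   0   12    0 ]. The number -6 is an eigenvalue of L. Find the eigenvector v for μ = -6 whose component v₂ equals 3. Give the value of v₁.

L + 6I = [[12, -12, -12], [0, 0, 0], [0, 12, 6]].
Solving (L + 6I)v = 0 gives the eigenspace spanned by (-3, 3, -6).
With v₂ = 3, v = (-3, 3, -6), so v₁ = -3.

-3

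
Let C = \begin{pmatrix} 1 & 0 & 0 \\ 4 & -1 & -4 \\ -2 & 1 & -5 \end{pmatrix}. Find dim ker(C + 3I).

1

C + 3I = [[4, 0, 0], [4, 2, -4], [-2, 1, -2]].
This matrix has rank 2, so its null space has dimension 3 − 2 = 1.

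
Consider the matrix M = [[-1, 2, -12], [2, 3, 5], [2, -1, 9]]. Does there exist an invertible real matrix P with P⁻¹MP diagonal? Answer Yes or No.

No

Characteristic polynomial: p(μ) = μ^3 - 11μ^2 + 40μ - 48 = (μ - 4)^2(μ - 3).
μ = 4 has algebraic multiplicity 2; rank(M − 4I) = 2, so geometric multiplicity = 1.
Geometric multiplicity < algebraic multiplicity, so M is not diagonalizable.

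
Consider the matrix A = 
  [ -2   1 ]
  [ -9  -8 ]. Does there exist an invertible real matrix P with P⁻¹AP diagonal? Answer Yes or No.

Characteristic polynomial: p(λ) = λ^2 + 10λ + 25 = (λ + 5)^2.
λ = -5 has algebraic multiplicity 2; rank(A + 5I) = 1, so geometric multiplicity = 1.
Geometric multiplicity < algebraic multiplicity, so A is not diagonalizable.

No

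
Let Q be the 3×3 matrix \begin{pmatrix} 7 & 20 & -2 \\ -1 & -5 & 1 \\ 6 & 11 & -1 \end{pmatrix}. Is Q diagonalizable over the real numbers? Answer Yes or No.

No

Characteristic polynomial: p(t) = t^3 - t^2 - 16t - 20 = (t - 5)(t + 2)^2.
t = -2 has algebraic multiplicity 2; rank(Q + 2I) = 2, so geometric multiplicity = 1.
Geometric multiplicity < algebraic multiplicity, so Q is not diagonalizable.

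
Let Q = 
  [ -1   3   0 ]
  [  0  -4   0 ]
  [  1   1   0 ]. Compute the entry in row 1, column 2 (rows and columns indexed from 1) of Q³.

63

Characteristic polynomial: s^3 + 5s^2 + 4s = s(s + 1)(s + 4), so the eigenvalues are -4, -1, 0.
s=-4: eigenvector (-1, 1, 0).
s=-1: eigenvector (1, 0, -1).
s=0: eigenvector (0, 0, 1).
P = [[-1, 1, 0], [1, 0, 0], [0, -1, 1]], D = diag(-4, -1, 0), P⁻¹ = [[0, 1, 0], [1, 1, 0], [1, 1, 1]].
Q³ = P·diag(-64, -1, 0)·P⁻¹ = [[-1, 63, 0], [0, -64, 0], [1, 1, 0]].
The requested entry is 63.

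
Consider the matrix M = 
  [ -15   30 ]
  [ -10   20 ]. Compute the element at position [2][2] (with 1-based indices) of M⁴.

2500

Characteristic polynomial: s^2 - 5s = s(s - 5), so the eigenvalues are 0, 5.
s=0: eigenvector (2, 1).
s=5: eigenvector (-3, -2).
P = [[2, -3], [1, -2]], D = diag(0, 5), P⁻¹ = [[2, -3], [1, -2]].
M⁴ = P·diag(0, 625)·P⁻¹ = [[-1875, 3750], [-1250, 2500]].
The requested entry is 2500.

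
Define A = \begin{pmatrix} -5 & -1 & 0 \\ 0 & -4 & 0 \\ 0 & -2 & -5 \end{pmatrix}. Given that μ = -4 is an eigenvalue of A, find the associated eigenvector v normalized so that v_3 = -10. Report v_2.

5

A + 4I = [[-1, -1, 0], [0, 0, 0], [0, -2, -1]].
Solving (A + 4I)v = 0 gives the eigenspace spanned by (-5, 5, -10).
With v_3 = -10, v = (-5, 5, -10), so v_2 = 5.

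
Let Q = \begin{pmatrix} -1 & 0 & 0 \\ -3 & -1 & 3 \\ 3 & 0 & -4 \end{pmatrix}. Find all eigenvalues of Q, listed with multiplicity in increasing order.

Characteristic polynomial: p(μ) = μ^3 + 6μ^2 + 9μ + 4 = (μ + 1)^2(μ + 4).
Roots (with multiplicity): -4, -1, -1.

-4, -1, -1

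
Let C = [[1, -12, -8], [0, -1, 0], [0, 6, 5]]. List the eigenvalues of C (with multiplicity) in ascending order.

Characteristic polynomial: p(μ) = μ^3 - 5μ^2 - μ + 5 = (μ - 5)(μ - 1)(μ + 1).
Roots (with multiplicity): -1, 1, 5.

-1, 1, 5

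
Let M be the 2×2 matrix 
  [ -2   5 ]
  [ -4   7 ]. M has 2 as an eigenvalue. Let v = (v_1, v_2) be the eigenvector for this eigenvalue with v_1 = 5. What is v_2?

4

M − 2I = [[-4, 5], [-4, 5]].
Solving (M − 2I)v = 0 gives the eigenspace spanned by (5, 4).
With v_1 = 5, v = (5, 4), so v_2 = 4.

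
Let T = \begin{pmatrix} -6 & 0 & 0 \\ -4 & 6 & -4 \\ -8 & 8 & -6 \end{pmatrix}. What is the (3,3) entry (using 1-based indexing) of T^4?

Characteristic polynomial: s^3 + 6s^2 - 4s - 24 = (s - 2)(s + 2)(s + 6), so the eigenvalues are -6, -2, 2.
s=-6: eigenvector (1, 1, 2).
s=-2: eigenvector (0, 1, 2).
s=2: eigenvector (0, -1, -1).
P = [[1, 0, 0], [1, 1, -1], [2, 2, -1]], D = diag(-6, -2, 2), P⁻¹ = [[1, 0, 0], [-1, -1, 1], [0, -2, 1]].
T⁴ = P·diag(1296, 16, 16)·P⁻¹ = [[1296, 0, 0], [1280, 16, 0], [2560, 0, 16]].
The requested entry is 16.

16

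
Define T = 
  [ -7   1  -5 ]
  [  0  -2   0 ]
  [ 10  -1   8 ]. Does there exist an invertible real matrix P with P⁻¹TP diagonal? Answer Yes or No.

Characteristic polynomial: p(μ) = μ^3 + μ^2 - 8μ - 12 = (μ - 3)(μ + 2)^2.
μ = -2 has algebraic multiplicity 2; rank(T + 2I) = 2, so geometric multiplicity = 1.
Geometric multiplicity < algebraic multiplicity, so T is not diagonalizable.

No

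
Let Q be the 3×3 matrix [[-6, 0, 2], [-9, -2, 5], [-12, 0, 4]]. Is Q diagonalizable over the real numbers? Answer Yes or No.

Characteristic polynomial: p(μ) = μ^3 + 4μ^2 + 4μ = μ(μ + 2)^2.
μ = -2 has algebraic multiplicity 2; rank(Q + 2I) = 2, so geometric multiplicity = 1.
Geometric multiplicity < algebraic multiplicity, so Q is not diagonalizable.

No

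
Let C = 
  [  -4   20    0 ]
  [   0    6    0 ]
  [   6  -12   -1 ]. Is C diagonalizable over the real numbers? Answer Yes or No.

Characteristic polynomial: p(r) = r^3 - r^2 - 26r - 24 = (r - 6)(r + 1)(r + 4).
All 3 eigenvalues are distinct, so C is diagonalizable.

Yes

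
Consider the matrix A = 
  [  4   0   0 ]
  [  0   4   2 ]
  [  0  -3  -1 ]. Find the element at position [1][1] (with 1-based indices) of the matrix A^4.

Characteristic polynomial: r^3 - 7r^2 + 14r - 8 = (r - 4)(r - 2)(r - 1), so the eigenvalues are 1, 2, 4.
r=4: eigenvector (1, 0, 0).
r=2: eigenvector (0, 1, -1).
r=1: eigenvector (0, -2, 3).
P = [[1, 0, 0], [0, 1, -2], [0, -1, 3]], D = diag(4, 2, 1), P⁻¹ = [[1, 0, 0], [0, 3, 2], [0, 1, 1]].
A⁴ = P·diag(256, 16, 1)·P⁻¹ = [[256, 0, 0], [0, 46, 30], [0, -45, -29]].
The requested entry is 256.

256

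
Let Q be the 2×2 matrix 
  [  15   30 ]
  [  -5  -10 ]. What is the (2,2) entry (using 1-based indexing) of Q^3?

-250

Characteristic polynomial: t^2 - 5t = t(t - 5), so the eigenvalues are 0, 5.
t=5: eigenvector (-3, 1).
t=0: eigenvector (-2, 1).
P = [[-3, -2], [1, 1]], D = diag(5, 0), P⁻¹ = [[-1, -2], [1, 3]].
Q³ = P·diag(125, 0)·P⁻¹ = [[375, 750], [-125, -250]].
The requested entry is -250.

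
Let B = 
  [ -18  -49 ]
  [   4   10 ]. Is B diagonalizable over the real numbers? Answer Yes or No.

Characteristic polynomial: p(r) = r^2 + 8r + 16 = (r + 4)^2.
r = -4 has algebraic multiplicity 2; rank(B + 4I) = 1, so geometric multiplicity = 1.
Geometric multiplicity < algebraic multiplicity, so B is not diagonalizable.

No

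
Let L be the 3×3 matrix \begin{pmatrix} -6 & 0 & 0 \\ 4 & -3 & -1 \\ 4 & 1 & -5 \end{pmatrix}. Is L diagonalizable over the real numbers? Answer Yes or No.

Characteristic polynomial: p(r) = r^3 + 14r^2 + 64r + 96 = (r + 4)^2(r + 6).
r = -4 has algebraic multiplicity 2; rank(L + 4I) = 2, so geometric multiplicity = 1.
Geometric multiplicity < algebraic multiplicity, so L is not diagonalizable.

No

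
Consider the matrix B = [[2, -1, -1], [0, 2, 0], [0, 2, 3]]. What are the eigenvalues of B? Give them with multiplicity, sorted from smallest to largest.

Characteristic polynomial: p(t) = t^3 - 7t^2 + 16t - 12 = (t - 3)(t - 2)^2.
Roots (with multiplicity): 2, 2, 3.

2, 2, 3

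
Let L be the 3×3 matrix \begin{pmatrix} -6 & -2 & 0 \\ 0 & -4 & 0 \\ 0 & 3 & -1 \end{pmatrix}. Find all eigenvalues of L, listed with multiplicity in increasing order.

Characteristic polynomial: p(t) = t^3 + 11t^2 + 34t + 24 = (t + 1)(t + 4)(t + 6).
Roots (with multiplicity): -6, -4, -1.

-6, -4, -1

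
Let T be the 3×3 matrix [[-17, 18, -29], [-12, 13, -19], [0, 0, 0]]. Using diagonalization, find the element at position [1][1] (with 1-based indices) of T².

Characteristic polynomial: s^3 + 4s^2 - 5s = s(s - 1)(s + 5), so the eigenvalues are -5, 0, 1.
s=-5: eigenvector (3, 2, 0).
s=1: eigenvector (1, 1, 0).
s=0: eigenvector (-7, -5, 1).
P = [[3, 1, -7], [2, 1, -5], [0, 0, 1]], D = diag(-5, 1, 0), P⁻¹ = [[1, -1, 2], [-2, 3, 1], [0, 0, 1]].
T² = P·diag(25, 1, 0)·P⁻¹ = [[73, -72, 151], [48, -47, 101], [0, 0, 0]].
The requested entry is 73.

73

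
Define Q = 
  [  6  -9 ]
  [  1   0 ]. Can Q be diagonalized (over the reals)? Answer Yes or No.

Characteristic polynomial: p(s) = s^2 - 6s + 9 = (s - 3)^2.
s = 3 has algebraic multiplicity 2; rank(Q − 3I) = 1, so geometric multiplicity = 1.
Geometric multiplicity < algebraic multiplicity, so Q is not diagonalizable.

No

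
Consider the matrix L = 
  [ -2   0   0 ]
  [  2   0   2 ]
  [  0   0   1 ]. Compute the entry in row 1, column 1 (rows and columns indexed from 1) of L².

4

Characteristic polynomial: s^3 + s^2 - 2s = s(s - 1)(s + 2), so the eigenvalues are -2, 0, 1.
s=-2: eigenvector (1, -1, 0).
s=0: eigenvector (0, 1, 0).
s=1: eigenvector (0, 2, 1).
P = [[1, 0, 0], [-1, 1, 2], [0, 0, 1]], D = diag(-2, 0, 1), P⁻¹ = [[1, 0, 0], [1, 1, -2], [0, 0, 1]].
L² = P·diag(4, 0, 1)·P⁻¹ = [[4, 0, 0], [-4, 0, 2], [0, 0, 1]].
The requested entry is 4.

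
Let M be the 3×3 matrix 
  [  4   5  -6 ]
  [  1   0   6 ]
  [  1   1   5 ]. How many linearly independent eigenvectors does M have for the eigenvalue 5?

1

M − 5I = [[-1, 5, -6], [1, -5, 6], [1, 1, 0]].
This matrix has rank 2, so its null space has dimension 3 − 2 = 1.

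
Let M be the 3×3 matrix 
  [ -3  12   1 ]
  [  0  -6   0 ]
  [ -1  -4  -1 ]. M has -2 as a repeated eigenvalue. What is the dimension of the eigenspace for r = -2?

1

M + 2I = [[-1, 12, 1], [0, -4, 0], [-1, -4, 1]].
This matrix has rank 2, so its null space has dimension 3 − 2 = 1.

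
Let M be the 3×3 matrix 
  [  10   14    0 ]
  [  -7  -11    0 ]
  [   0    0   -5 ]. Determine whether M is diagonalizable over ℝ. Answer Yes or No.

Yes

Characteristic polynomial: p(λ) = λ^3 + 6λ^2 - 7λ - 60 = (λ - 3)(λ + 4)(λ + 5).
All 3 eigenvalues are distinct, so M is diagonalizable.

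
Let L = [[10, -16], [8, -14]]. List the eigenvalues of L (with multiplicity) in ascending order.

-6, 2

Characteristic polynomial: p(r) = r^2 + 4r - 12 = (r - 2)(r + 6).
Roots (with multiplicity): -6, 2.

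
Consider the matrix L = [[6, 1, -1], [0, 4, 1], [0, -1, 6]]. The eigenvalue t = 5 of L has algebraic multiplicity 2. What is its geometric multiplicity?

1

L − 5I = [[1, 1, -1], [0, -1, 1], [0, -1, 1]].
This matrix has rank 2, so its null space has dimension 3 − 2 = 1.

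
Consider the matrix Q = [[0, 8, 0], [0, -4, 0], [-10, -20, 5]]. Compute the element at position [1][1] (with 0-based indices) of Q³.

Characteristic polynomial: t^3 - t^2 - 20t = t(t - 5)(t + 4), so the eigenvalues are -4, 0, 5.
t=0: eigenvector (1, 0, 2).
t=-4: eigenvector (-2, 1, 0).
t=5: eigenvector (0, 0, 1).
P = [[1, -2, 0], [0, 1, 0], [2, 0, 1]], D = diag(0, -4, 5), P⁻¹ = [[1, 2, 0], [0, 1, 0], [-2, -4, 1]].
Q³ = P·diag(0, -64, 125)·P⁻¹ = [[0, 128, 0], [0, -64, 0], [-250, -500, 125]].
The requested entry is -64.

-64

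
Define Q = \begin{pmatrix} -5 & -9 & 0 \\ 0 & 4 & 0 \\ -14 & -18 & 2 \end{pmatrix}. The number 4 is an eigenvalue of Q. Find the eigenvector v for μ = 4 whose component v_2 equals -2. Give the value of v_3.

4

Q − 4I = [[-9, -9, 0], [0, 0, 0], [-14, -18, -2]].
Solving (Q − 4I)v = 0 gives the eigenspace spanned by (2, -2, 4).
With v_2 = -2, v = (2, -2, 4), so v_3 = 4.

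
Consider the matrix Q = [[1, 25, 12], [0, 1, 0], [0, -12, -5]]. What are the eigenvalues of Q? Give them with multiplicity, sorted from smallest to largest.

-5, 1, 1

Characteristic polynomial: p(s) = s^3 + 3s^2 - 9s + 5 = (s - 1)^2(s + 5).
Roots (with multiplicity): -5, 1, 1.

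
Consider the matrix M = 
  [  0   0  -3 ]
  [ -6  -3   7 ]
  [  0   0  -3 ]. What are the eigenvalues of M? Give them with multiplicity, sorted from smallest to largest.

Characteristic polynomial: p(t) = t^3 + 6t^2 + 9t = t(t + 3)^2.
Roots (with multiplicity): -3, -3, 0.

-3, -3, 0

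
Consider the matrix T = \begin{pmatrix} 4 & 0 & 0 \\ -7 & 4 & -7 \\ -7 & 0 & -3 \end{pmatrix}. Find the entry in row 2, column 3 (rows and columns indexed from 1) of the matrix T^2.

-7

Characteristic polynomial: μ^3 - 5μ^2 - 8μ + 48 = (μ - 4)^2(μ + 3), so the eigenvalues are -3, 4, 4.
μ=-3: eigenvector (0, 1, 1).
μ=4: eigenvector (0, 1, 0).
μ=4: eigenvector (-1, 0, 1).
P = [[0, 0, -1], [1, 1, 0], [1, 0, 1]], D = diag(-3, 4, 4), P⁻¹ = [[1, 0, 1], [-1, 1, -1], [-1, 0, 0]].
T² = P·diag(9, 16, 16)·P⁻¹ = [[16, 0, 0], [-7, 16, -7], [-7, 0, 9]].
The requested entry is -7.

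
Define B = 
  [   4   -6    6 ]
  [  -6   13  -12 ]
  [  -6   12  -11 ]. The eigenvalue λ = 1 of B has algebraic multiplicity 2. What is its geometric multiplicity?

2

B − 1I = [[3, -6, 6], [-6, 12, -12], [-6, 12, -12]].
This matrix has rank 1, so its null space has dimension 3 − 1 = 2.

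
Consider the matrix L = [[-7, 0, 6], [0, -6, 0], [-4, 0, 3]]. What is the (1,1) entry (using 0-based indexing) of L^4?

Characteristic polynomial: μ^3 + 10μ^2 + 27μ + 18 = (μ + 1)(μ + 3)(μ + 6), so the eigenvalues are -6, -3, -1.
μ=-3: eigenvector (3, 0, 2).
μ=-6: eigenvector (0, 1, 0).
μ=-1: eigenvector (1, 0, 1).
P = [[3, 0, 1], [0, 1, 0], [2, 0, 1]], D = diag(-3, -6, -1), P⁻¹ = [[1, 0, -1], [0, 1, 0], [-2, 0, 3]].
L⁴ = P·diag(81, 1296, 1)·P⁻¹ = [[241, 0, -240], [0, 1296, 0], [160, 0, -159]].
The requested entry is 1296.

1296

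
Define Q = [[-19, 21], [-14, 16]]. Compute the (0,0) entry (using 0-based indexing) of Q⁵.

Characteristic polynomial: μ^2 + 3μ - 10 = (μ - 2)(μ + 5), so the eigenvalues are -5, 2.
μ=2: eigenvector (1, 1).
μ=-5: eigenvector (-3, -2).
P = [[1, -3], [1, -2]], D = diag(2, -5), P⁻¹ = [[-2, 3], [-1, 1]].
Q⁵ = P·diag(32, -3125)·P⁻¹ = [[-9439, 9471], [-6314, 6346]].
The requested entry is -9439.

-9439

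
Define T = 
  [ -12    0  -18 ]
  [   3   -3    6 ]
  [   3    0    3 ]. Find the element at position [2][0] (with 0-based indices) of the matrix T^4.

Characteristic polynomial: λ^3 + 12λ^2 + 45λ + 54 = (λ + 3)^2(λ + 6), so the eigenvalues are -6, -3, -3.
λ=-6: eigenvector (3, -1, -1).
λ=-3: eigenvector (0, 1, 0).
λ=-3: eigenvector (-2, 1, 1).
P = [[3, 0, -2], [-1, 1, 1], [-1, 0, 1]], D = diag(-6, -3, -3), P⁻¹ = [[1, 0, 2], [0, 1, -1], [1, 0, 3]].
T⁴ = P·diag(1296, 81, 81)·P⁻¹ = [[3726, 0, 7290], [-1215, 81, -2430], [-1215, 0, -2349]].
The requested entry is -1215.

-1215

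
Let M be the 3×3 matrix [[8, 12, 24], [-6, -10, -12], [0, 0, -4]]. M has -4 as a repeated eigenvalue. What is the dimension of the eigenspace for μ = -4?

2

M + 4I = [[12, 12, 24], [-6, -6, -12], [0, 0, 0]].
This matrix has rank 1, so its null space has dimension 3 − 1 = 2.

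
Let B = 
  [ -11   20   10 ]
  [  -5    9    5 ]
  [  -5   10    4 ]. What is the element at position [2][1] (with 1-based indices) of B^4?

Characteristic polynomial: λ^3 - 2λ^2 - 7λ - 4 = (λ - 4)(λ + 1)^2, so the eigenvalues are -1, -1, 4.
λ=-1: eigenvector (4, 1, 2).
λ=-1: eigenvector (1, 0, 1).
λ=4: eigenvector (2, 1, 1).
P = [[4, 1, 2], [1, 0, 1], [2, 1, 1]], D = diag(-1, -1, 4), P⁻¹ = [[1, -1, -1], [-1, 0, 2], [-1, 2, 1]].
B⁴ = P·diag(1, 1, 256)·P⁻¹ = [[-509, 1020, 510], [-255, 511, 255], [-255, 510, 256]].
The requested entry is -255.

-255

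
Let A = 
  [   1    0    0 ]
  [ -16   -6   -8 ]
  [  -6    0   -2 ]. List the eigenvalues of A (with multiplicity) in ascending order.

Characteristic polynomial: p(t) = t^3 + 7t^2 + 4t - 12 = (t - 1)(t + 2)(t + 6).
Roots (with multiplicity): -6, -2, 1.

-6, -2, 1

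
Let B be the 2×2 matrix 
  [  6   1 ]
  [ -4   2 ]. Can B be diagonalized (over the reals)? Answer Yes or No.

No

Characteristic polynomial: p(r) = r^2 - 8r + 16 = (r - 4)^2.
r = 4 has algebraic multiplicity 2; rank(B − 4I) = 1, so geometric multiplicity = 1.
Geometric multiplicity < algebraic multiplicity, so B is not diagonalizable.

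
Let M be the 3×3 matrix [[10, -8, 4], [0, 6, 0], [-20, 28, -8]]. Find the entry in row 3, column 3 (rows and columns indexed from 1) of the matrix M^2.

Characteristic polynomial: r^3 - 8r^2 + 12r = r(r - 6)(r - 2), so the eigenvalues are 0, 2, 6.
r=0: eigenvector (-2, 0, 5).
r=6: eigenvector (0, 1, 2).
r=2: eigenvector (1, 0, -2).
P = [[-2, 0, 1], [0, 1, 0], [5, 2, -2]], D = diag(0, 6, 2), P⁻¹ = [[2, -2, 1], [0, 1, 0], [5, -4, 2]].
M² = P·diag(0, 36, 4)·P⁻¹ = [[20, -16, 8], [0, 36, 0], [-40, 104, -16]].
The requested entry is -16.

-16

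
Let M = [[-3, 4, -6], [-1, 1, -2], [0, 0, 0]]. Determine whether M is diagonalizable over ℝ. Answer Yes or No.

No

Characteristic polynomial: p(t) = t^3 + 2t^2 + t = t(t + 1)^2.
t = -1 has algebraic multiplicity 2; rank(M + 1I) = 2, so geometric multiplicity = 1.
Geometric multiplicity < algebraic multiplicity, so M is not diagonalizable.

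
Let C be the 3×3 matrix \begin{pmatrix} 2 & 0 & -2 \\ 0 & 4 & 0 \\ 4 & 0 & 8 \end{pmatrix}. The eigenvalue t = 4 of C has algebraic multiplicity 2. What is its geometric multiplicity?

C − 4I = [[-2, 0, -2], [0, 0, 0], [4, 0, 4]].
This matrix has rank 1, so its null space has dimension 3 − 1 = 2.

2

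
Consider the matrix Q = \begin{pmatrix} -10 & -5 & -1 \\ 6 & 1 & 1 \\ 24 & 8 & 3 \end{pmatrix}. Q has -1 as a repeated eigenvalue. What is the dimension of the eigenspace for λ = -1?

1

Q + 1I = [[-9, -5, -1], [6, 2, 1], [24, 8, 4]].
This matrix has rank 2, so its null space has dimension 3 − 2 = 1.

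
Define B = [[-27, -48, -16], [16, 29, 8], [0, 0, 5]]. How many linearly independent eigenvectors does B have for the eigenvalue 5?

2

B − 5I = [[-32, -48, -16], [16, 24, 8], [0, 0, 0]].
This matrix has rank 1, so its null space has dimension 3 − 1 = 2.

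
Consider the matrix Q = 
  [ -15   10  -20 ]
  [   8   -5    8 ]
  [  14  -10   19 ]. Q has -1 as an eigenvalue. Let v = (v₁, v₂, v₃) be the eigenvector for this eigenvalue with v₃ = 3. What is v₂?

6

Q + 1I = [[-14, 10, -20], [8, -4, 8], [14, -10, 20]].
Solving (Q + 1I)v = 0 gives the eigenspace spanned by (0, 6, 3).
With v₃ = 3, v = (0, 6, 3), so v₂ = 6.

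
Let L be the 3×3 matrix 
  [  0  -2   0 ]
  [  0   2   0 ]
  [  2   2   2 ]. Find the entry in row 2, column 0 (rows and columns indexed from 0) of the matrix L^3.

8

Characteristic polynomial: t^3 - 4t^2 + 4t = t(t - 2)^2, so the eigenvalues are 0, 2, 2.
t=0: eigenvector (1, 0, -1).
t=2: eigenvector (-1, 1, -2).
t=2: eigenvector (0, 0, 1).
P = [[1, -1, 0], [0, 1, 0], [-1, -2, 1]], D = diag(0, 2, 2), P⁻¹ = [[1, 1, 0], [0, 1, 0], [1, 3, 1]].
L³ = P·diag(0, 8, 8)·P⁻¹ = [[0, -8, 0], [0, 8, 0], [8, 8, 8]].
The requested entry is 8.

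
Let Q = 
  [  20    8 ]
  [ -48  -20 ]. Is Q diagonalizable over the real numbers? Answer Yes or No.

Characteristic polynomial: p(s) = s^2 - 16 = (s - 4)(s + 4).
All 2 eigenvalues are distinct, so Q is diagonalizable.

Yes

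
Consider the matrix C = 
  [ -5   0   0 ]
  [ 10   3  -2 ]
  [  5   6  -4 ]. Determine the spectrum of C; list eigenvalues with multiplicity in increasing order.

-5, -1, 0

Characteristic polynomial: p(s) = s^3 + 6s^2 + 5s = s(s + 1)(s + 5).
Roots (with multiplicity): -5, -1, 0.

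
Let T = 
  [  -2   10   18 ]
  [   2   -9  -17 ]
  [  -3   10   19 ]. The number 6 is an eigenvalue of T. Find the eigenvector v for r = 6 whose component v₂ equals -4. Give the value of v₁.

T − 6I = [[-8, 10, 18], [2, -15, -17], [-3, 10, 13]].
Solving (T − 6I)v = 0 gives the eigenspace spanned by (4, -4, 4).
With v₂ = -4, v = (4, -4, 4), so v₁ = 4.

4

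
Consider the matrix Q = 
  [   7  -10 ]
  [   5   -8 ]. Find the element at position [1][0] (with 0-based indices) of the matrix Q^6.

-665

Characteristic polynomial: r^2 + r - 6 = (r - 2)(r + 3), so the eigenvalues are -3, 2.
r=2: eigenvector (-2, -1).
r=-3: eigenvector (1, 1).
P = [[-2, 1], [-1, 1]], D = diag(2, -3), P⁻¹ = [[-1, 1], [-1, 2]].
Q⁶ = P·diag(64, 729)·P⁻¹ = [[-601, 1330], [-665, 1394]].
The requested entry is -665.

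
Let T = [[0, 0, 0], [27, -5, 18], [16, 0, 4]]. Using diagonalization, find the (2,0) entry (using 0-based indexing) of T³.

Characteristic polynomial: r^3 + r^2 - 20r = r(r - 4)(r + 5), so the eigenvalues are -5, 0, 4.
r=0: eigenvector (1, -9, -4).
r=-5: eigenvector (0, 1, 0).
r=4: eigenvector (0, 2, 1).
P = [[1, 0, 0], [-9, 1, 2], [-4, 0, 1]], D = diag(0, -5, 4), P⁻¹ = [[1, 0, 0], [1, 1, -2], [4, 0, 1]].
T³ = P·diag(0, -125, 64)·P⁻¹ = [[0, 0, 0], [387, -125, 378], [256, 0, 64]].
The requested entry is 256.

256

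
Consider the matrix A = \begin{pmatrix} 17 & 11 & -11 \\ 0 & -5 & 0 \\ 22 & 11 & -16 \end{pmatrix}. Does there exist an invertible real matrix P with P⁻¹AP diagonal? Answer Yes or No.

Yes

Characteristic polynomial: p(μ) = μ^3 + 4μ^2 - 35μ - 150 = (μ - 6)(μ + 5)^2.
μ = -5 has algebraic multiplicity 2; rank(A + 5I) = 1, so geometric multiplicity = 2.
Every eigenvalue has geometric = algebraic multiplicity, so A is diagonalizable.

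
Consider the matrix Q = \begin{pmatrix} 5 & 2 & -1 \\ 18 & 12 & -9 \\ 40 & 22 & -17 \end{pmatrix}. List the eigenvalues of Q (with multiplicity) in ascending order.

Characteristic polynomial: p(μ) = μ^3 - 27μ + 54 = (μ - 3)^2(μ + 6).
Roots (with multiplicity): -6, 3, 3.

-6, 3, 3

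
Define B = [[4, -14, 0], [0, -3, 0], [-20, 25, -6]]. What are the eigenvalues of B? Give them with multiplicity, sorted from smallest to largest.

Characteristic polynomial: p(λ) = λ^3 + 5λ^2 - 18λ - 72 = (λ - 4)(λ + 3)(λ + 6).
Roots (with multiplicity): -6, -3, 4.

-6, -3, 4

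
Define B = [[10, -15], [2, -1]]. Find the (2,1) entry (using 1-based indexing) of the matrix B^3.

Characteristic polynomial: μ^2 - 9μ + 20 = (μ - 5)(μ - 4), so the eigenvalues are 4, 5.
μ=4: eigenvector (-5, -2).
μ=5: eigenvector (3, 1).
P = [[-5, 3], [-2, 1]], D = diag(4, 5), P⁻¹ = [[1, -3], [2, -5]].
B³ = P·diag(64, 125)·P⁻¹ = [[430, -915], [122, -241]].
The requested entry is 122.

122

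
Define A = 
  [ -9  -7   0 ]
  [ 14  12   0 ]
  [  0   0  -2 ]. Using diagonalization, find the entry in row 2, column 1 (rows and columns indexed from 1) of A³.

Characteristic polynomial: λ^3 - λ^2 - 16λ - 20 = (λ - 5)(λ + 2)^2, so the eigenvalues are -2, -2, 5.
λ=-2: eigenvector (-1, 1, 0).
λ=5: eigenvector (-1, 2, 0).
λ=-2: eigenvector (1, -1, 1).
P = [[-1, -1, 1], [1, 2, -1], [0, 0, 1]], D = diag(-2, 5, -2), P⁻¹ = [[-2, -1, 1], [1, 1, 0], [0, 0, 1]].
A³ = P·diag(-8, 125, -8)·P⁻¹ = [[-141, -133, 0], [266, 258, 0], [0, 0, -8]].
The requested entry is 266.

266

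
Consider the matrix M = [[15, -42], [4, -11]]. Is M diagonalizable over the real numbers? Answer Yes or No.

Characteristic polynomial: p(t) = t^2 - 4t + 3 = (t - 3)(t - 1).
All 2 eigenvalues are distinct, so M is diagonalizable.

Yes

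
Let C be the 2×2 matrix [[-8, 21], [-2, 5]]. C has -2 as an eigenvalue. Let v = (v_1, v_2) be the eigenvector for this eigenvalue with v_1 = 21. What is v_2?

C + 2I = [[-6, 21], [-2, 7]].
Solving (C + 2I)v = 0 gives the eigenspace spanned by (21, 6).
With v_1 = 21, v = (21, 6), so v_2 = 6.

6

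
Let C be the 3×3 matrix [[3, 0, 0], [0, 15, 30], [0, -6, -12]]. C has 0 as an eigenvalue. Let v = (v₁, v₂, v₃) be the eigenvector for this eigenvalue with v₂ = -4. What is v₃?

2

C = [[3, 0, 0], [0, 15, 30], [0, -6, -12]].
Solving (C)v = 0 gives the eigenspace spanned by (0, -4, 2).
With v₂ = -4, v = (0, -4, 2), so v₃ = 2.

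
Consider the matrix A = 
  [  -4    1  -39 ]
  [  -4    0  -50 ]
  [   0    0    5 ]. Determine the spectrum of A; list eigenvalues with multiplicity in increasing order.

Characteristic polynomial: p(r) = r^3 - r^2 - 16r - 20 = (r - 5)(r + 2)^2.
Roots (with multiplicity): -2, -2, 5.

-2, -2, 5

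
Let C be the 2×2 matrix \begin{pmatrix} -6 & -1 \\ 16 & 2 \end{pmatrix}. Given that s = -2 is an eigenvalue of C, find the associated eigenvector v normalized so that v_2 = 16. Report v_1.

C + 2I = [[-4, -1], [16, 4]].
Solving (C + 2I)v = 0 gives the eigenspace spanned by (-4, 16).
With v_2 = 16, v = (-4, 16), so v_1 = -4.

-4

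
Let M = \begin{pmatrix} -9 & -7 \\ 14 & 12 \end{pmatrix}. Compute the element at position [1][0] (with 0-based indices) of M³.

Characteristic polynomial: s^2 - 3s - 10 = (s - 5)(s + 2), so the eigenvalues are -2, 5.
s=5: eigenvector (1, -2).
s=-2: eigenvector (1, -1).
P = [[1, 1], [-2, -1]], D = diag(5, -2), P⁻¹ = [[-1, -1], [2, 1]].
M³ = P·diag(125, -8)·P⁻¹ = [[-141, -133], [266, 258]].
The requested entry is 266.

266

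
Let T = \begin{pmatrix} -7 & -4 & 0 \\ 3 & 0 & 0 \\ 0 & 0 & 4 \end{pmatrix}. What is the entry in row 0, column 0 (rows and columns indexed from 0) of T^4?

781

Characteristic polynomial: λ^3 + 3λ^2 - 16λ - 48 = (λ - 4)(λ + 3)(λ + 4), so the eigenvalues are -4, -3, 4.
λ=-4: eigenvector (4, -3, 0).
λ=-3: eigenvector (-1, 1, 0).
λ=4: eigenvector (0, 0, 1).
P = [[4, -1, 0], [-3, 1, 0], [0, 0, 1]], D = diag(-4, -3, 4), P⁻¹ = [[1, 1, 0], [3, 4, 0], [0, 0, 1]].
T⁴ = P·diag(256, 81, 256)·P⁻¹ = [[781, 700, 0], [-525, -444, 0], [0, 0, 256]].
The requested entry is 781.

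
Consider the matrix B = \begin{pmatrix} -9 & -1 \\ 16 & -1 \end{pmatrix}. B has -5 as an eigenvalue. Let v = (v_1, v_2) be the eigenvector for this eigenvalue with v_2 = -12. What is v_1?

B + 5I = [[-4, -1], [16, 4]].
Solving (B + 5I)v = 0 gives the eigenspace spanned by (3, -12).
With v_2 = -12, v = (3, -12), so v_1 = 3.

3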